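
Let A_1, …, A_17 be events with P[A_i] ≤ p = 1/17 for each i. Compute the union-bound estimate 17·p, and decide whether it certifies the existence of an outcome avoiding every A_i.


Union bound: P[∪_{i=1}^{17} A_i] ≤ Σ_i P[A_i] ≤ 17·p = 17·(1/17) = 1.
Numerically: 1 ≈ 1.00000.
Is 1 < 1? NO.
Since the bound 1 is ≥ 1, the union bound is uninformative here; it does NOT by itself certify existence.

17·p = 1 ≈ 1.00000; existence NOT certified by the union bound.


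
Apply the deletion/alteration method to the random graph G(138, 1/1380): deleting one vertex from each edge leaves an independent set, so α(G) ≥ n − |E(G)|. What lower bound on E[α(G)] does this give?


E[|E(G)|] = C(138, 2)·p = 9453 · (1/1380) = 137/20.
E[α(G)] ≥ n − E[|E(G)|] = 138 − 137/20 = 2623/20.
Numerically: ≈ 131.1500.
(This is only a lower bound; the true E[α(G)] may be larger.)

E[α(G)] ≥ 2623/20 ≈ 131.1500.


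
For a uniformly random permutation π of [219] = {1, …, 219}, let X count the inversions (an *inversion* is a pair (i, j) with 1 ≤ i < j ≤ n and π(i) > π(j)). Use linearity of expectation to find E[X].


Write X = Σ X_I over the C(219, 2) = 23871 pairs i < j, with X_I the indicator of one inversion.
There are 23871 indicators.
For each fixed pair i < j, the values π(i) and π(j) are two distinct elements of {1, …, 219} in uniformly random order; by symmetry P[π(i) > π(j)] = 1/2.
By linearity: E[X] = 23871 · (1/2) = C(219, 2) · (1/2) = 23871/2 = 23871/2 ≈ 11935.50000.

E[X] = 23871/2 = 11935.50000.


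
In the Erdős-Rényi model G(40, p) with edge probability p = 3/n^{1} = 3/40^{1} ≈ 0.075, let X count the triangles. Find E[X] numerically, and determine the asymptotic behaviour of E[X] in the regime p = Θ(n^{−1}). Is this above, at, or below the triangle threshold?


Number of potential triangles: C(40, 3) = 9880.
Each occurs with probability p³ ≈ (0.075)³ ≈ 4.218750e-04.
By linearity: E[X] = C(40, 3)·p³ ≈ 9880 · 4.218750e-04 ≈ 4.1681.
Here α = 1, so p = 3/n is exactly at the triangle threshold p ~ 1/n. Asymptotically E[X] → c³/6 = 3³/6 = 9/2 ≈ 4.5000, a bounded constant. In this regime the triangle count is asymptotically Poisson(c³/6).

E[X] ≈ 4.1681; in regime p = Θ(1/n^{1}) E[X] stays bounded (at the triangle threshold p ~ 1/n).


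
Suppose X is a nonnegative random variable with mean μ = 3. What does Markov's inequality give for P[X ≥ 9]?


μ = E[X] = 3, a = 9.
Markov: P[X ≥ 9] ≤ μ/a = (3)/9 = 1/3.
Numerically: ≈ 0.3333.
(Since a = 9 > μ = 3.0000, the bound 1/3 is < 1 and informative.)

P[X ≥ 9] ≤ 1/3 ≈ 0.3333.


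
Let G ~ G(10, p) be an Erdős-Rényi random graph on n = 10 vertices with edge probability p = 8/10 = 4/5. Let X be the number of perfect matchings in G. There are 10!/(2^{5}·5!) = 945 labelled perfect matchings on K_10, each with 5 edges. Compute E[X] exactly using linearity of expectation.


K_10 has 10!/(2^{5}·5!) = 945 labelled perfect matchings.
For each such perfect matching H, let X_H = 1 if all 5 edges of H are present in G. Then P[X_H = 1] = p^{5} = (4/5)^{5} = 1024/3125.
By linearity: E[X] = Σ_H E[X_H] = 945 · p^{5} = 945 · 1024/3125 = 193536/625.
Numerically: E[X] ≈ 309.66.

E[X] = 945 · (4/5)^{5} = 193536/625 ≈ 309.66.


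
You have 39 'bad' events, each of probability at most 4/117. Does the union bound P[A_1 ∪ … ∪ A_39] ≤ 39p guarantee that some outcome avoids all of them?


Union bound: P[∪_{i=1}^{39} A_i] ≤ Σ_i P[A_i] ≤ 39·p = 39·(4/117) = 4/3.
Numerically: 4/3 ≈ 1.333.
Is 4/3 < 1? NO.
Since the bound 4/3 is ≥ 1, the union bound is uninformative here; it does NOT by itself certify existence.

39·p = 4/3 ≈ 1.333; existence NOT certified by the union bound.


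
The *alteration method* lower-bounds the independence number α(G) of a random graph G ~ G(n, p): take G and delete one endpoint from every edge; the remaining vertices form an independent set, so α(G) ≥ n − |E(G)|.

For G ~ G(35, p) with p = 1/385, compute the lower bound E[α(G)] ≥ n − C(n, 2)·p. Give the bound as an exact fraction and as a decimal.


E[|E(G)|] = C(35, 2)·p = 595 · (1/385) = 17/11.
E[α(G)] ≥ n − E[|E(G)|] = 35 − 17/11 = 368/11.
Numerically: ≈ 33.4545.
(This is only a lower bound; the true E[α(G)] may be larger.)

E[α(G)] ≥ 368/11 ≈ 33.4545.


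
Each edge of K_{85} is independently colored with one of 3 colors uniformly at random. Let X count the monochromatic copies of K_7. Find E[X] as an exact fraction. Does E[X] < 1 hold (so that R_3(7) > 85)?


E[X] = C(85, 7) · 3^{1 − 21} = 4935847320 · 3^{−20} = 4935847320/3486784401.
As a reduced fraction: E[X] = 182809160/129140163 ≈ 1.4155872.
Is E[X] < 1? NO.
Since E[X] ≥ 1, the first-moment bound is inconclusive at n = 85; it does NOT by itself certify R_3(7) > 85.

E[X] = 182809160/129140163 ≈ 1.4155872; E[X] ≥ 1; first-moment method inconclusive here.


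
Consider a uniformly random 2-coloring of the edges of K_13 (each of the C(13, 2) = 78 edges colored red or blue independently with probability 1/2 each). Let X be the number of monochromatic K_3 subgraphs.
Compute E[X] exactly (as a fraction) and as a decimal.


Let X = Σ_S X_S over the C(13, 3) = 286 subsets S of size 3, where X_S = 1 if the K_3 on S is monochromatic.
For a fixed S, the K_3 on S has C(3, 2) = 3 edges. P[all 3 edges red] = (1/2)^3, and likewise for blue, so P[monochromatic] = 2·(1/2)^3 = 2^{1 − 3} = 1/4.
By linearity of expectation: E[X] = C(13, 3) · 2^{1 − 3} = 286 · 1/4 = 143/2.
Numerically: E[X] ≈ 71.500.

E[X] = C(13,3)·2^(1−C(3,2)) = 143/2 ≈ 71.500.


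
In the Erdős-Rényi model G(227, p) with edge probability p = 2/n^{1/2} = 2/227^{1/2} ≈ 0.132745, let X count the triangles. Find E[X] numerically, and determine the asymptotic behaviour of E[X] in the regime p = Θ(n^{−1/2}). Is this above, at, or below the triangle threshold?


Number of potential triangles: C(227, 3) = 1923825.
Each occurs with probability p³ ≈ (0.132745)³ ≈ 2.33911299e-03.
By linearity: E[X] = C(227, 3)·p³ ≈ 1923825 · 2.33911299e-03 ≈ 4500.044053.
Since α = 1/2 < 1, p = c/n^{1/2} ≫ 1/n is above the triangle threshold p ~ 1/n. Asymptotically E[X] ~ (c³/6)·n^{3(1−α)} = (2³/6)·n^{1.5} → ∞; triangles are abundant w.h.p.

E[X] ≈ 4500.044053; in regime p = Θ(1/n^{1/2}) E[X] diverges (above the triangle threshold p ~ 1/n).


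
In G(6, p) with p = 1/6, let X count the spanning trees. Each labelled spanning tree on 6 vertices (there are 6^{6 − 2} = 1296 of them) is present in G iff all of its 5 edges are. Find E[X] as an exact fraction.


K_6 has 6^{6 − 2} = 1296 labelled spanning trees.
For each such spanning tree H, let X_H = 1 if all 5 edges of H are present in G. Then P[X_H = 1] = p^{5} = (1/6)^{5} = 1/7776.
By linearity: E[X] = Σ_H E[X_H] = 1296 · p^{5} = 1296 · 1/7776 = 1/6.
Numerically: E[X] ≈ 0.16667.

E[X] = 1296 · (1/6)^{5} = 1/6 ≈ 0.16667.


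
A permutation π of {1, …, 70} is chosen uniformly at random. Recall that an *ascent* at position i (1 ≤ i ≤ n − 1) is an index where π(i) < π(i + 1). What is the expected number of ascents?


Write X = Σ X_I over i = 1, …, 69, with X_I the indicator of one ascent.
There are 69 indicators.
For each fixed i, the pair (π(i), π(i+1)) is a uniformly random ordered pair of distinct values from {1, …, 70}; by symmetry P[π(i) < π(i+1)] = 1/2.
By linearity: E[X] = 69 · (1/2) = (70 − 1) · (1/2) = 69/2 ≈ 34.50000.

E[X] = 69/2 = 34.50000.


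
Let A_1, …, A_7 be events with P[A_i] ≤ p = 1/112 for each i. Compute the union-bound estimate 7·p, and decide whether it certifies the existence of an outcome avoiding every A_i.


Union bound: P[∪_{i=1}^{7} A_i] ≤ Σ_i P[A_i] ≤ 7·p = 7·(1/112) = 1/16.
Numerically: 1/16 ≈ 0.0625000.
Is 1/16 < 1? YES.
Since P[∪ A_i] ≤ 1/16 < 1, the complement has P[∩ A_i^c] ≥ 1 − 1/16 = 15/16 > 0, so some outcome avoids every A_i.

7·p = 1/16 ≈ 0.0625000; existence CERTIFIED by the union bound.


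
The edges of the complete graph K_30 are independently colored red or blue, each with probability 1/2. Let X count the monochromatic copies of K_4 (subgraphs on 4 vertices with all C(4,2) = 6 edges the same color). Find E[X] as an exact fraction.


Let X = Σ_S X_S over the C(30, 4) = 27405 subsets S of size 4, where X_S = 1 if the K_4 on S is monochromatic.
For a fixed S, the K_4 on S has C(4, 2) = 6 edges. P[all 6 edges red] = (1/2)^6, and likewise for blue, so P[monochromatic] = 2·(1/2)^6 = 2^{1 − 6} = 1/32.
Summing: E[X] = C(30, 4) · 2^{1 − 6} = 27405 · 1/32 = 27405/32.
Numerically: E[X] ≈ 856.406250.

E[X] = C(30,4)·2^(1−C(4,2)) = 27405/32 ≈ 856.406250.


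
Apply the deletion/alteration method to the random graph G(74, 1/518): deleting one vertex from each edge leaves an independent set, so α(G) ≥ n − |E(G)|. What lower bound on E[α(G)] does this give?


E[|E(G)|] = C(74, 2)·p = 2701 · (1/518) = 73/14.
E[α(G)] ≥ n − E[|E(G)|] = 74 − 73/14 = 963/14.
Numerically: ≈ 68.785714.
(This is only a lower bound; the true E[α(G)] may be larger.)

E[α(G)] ≥ 963/14 ≈ 68.785714.


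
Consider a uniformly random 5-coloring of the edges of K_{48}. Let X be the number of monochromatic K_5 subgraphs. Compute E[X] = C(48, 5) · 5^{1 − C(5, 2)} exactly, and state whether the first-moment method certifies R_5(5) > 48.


E[X] = C(48, 5) · 5^{1 − 10} = 1712304 · 5^{−9} = 1712304/1953125.
As a reduced fraction: E[X] = 1712304/1953125 ≈ 0.8766996.
Is E[X] < 1? YES.
Since E[X] < 1, there exists a 5-coloring of K_{48} with no monochromatic K_5; hence R_5(5) > 48.

E[X] = 1712304/1953125 ≈ 0.8766996; E[X] < 1, so R_5(5) > 48.


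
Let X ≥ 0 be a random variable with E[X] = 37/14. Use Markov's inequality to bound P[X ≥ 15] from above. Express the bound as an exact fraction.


μ = E[X] = 37/14, a = 15.
Markov: P[X ≥ 15] ≤ μ/a = (37/14)/15 = 37/210.
Numerically: ≈ 0.17619.
(Since a = 15 > μ = 2.64286, the bound 37/210 is < 1 and informative.)

P[X ≥ 15] ≤ 37/210 ≈ 0.17619.


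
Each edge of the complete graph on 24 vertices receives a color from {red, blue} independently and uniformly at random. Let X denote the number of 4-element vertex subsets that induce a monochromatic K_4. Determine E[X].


Let X = Σ_S X_S over the C(24, 4) = 10626 subsets S of size 4, where X_S = 1 if the K_4 on S is monochromatic.
For a fixed S, the K_4 on S has C(4, 2) = 6 edges. P[all 6 edges red] = (1/2)^6, and likewise for blue, so P[monochromatic] = 2·(1/2)^6 = 2^{1 − 6} = 1/32.
By linearity: E[X] = C(24, 4) · 2^{1 − 6} = 10626 · 1/32 = 5313/16.
Numerically: E[X] ≈ 332.06250.

E[X] = C(24,4)·2^(1−C(4,2)) = 5313/16 ≈ 332.06250.


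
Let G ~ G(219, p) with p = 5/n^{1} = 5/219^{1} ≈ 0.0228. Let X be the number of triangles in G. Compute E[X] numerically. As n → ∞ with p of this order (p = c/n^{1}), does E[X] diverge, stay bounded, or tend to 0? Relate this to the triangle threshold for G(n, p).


Number of potential triangles: C(219, 3) = 1726669.
Each occurs with probability p³ ≈ (0.0228)³ ≈ 1.19008e-05.
By linearity: E[X] = C(219, 3)·p³ ≈ 1726669 · 1.19008e-05 ≈ 20.549.
Here α = 1, so p = 5/n is exactly at the triangle threshold p ~ 1/n. Asymptotically E[X] → c³/6 = 5³/6 = 125/6 ≈ 20.833, a bounded constant. In this regime the triangle count is asymptotically Poisson(c³/6).

E[X] ≈ 20.549; in regime p = Θ(1/n^{1}) E[X] stays bounded (at the triangle threshold p ~ 1/n).


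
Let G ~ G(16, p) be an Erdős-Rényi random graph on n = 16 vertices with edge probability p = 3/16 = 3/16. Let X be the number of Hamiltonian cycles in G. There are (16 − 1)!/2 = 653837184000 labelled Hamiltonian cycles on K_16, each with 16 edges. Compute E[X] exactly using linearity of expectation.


K_16 has (16 − 1)!/2 = 653837184000 labelled Hamiltonian cycles.
For each such Hamiltonian cycle H, let X_H = 1 if all 16 edges of H are present in G. Then P[X_H = 1] = p^{16} = (3/16)^{16} = 43046721/18446744073709551616.
By linearity of expectation: E[X] = Σ_H E[X_H] = 653837184000 · p^{16} = 653837184000 · 43046721/18446744073709551616 = 27485885585032875/18014398509481984.
Numerically: E[X] ≈ 1.53.

E[X] = 653837184000 · (3/16)^{16} = 27485885585032875/18014398509481984 ≈ 1.53.


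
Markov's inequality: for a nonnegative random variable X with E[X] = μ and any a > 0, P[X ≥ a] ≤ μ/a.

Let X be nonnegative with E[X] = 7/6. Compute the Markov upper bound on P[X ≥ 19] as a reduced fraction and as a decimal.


μ = E[X] = 7/6, a = 19.
Markov: P[X ≥ 19] ≤ μ/a = (7/6)/19 = 7/114.
Numerically: ≈ 0.061404.
(Since a = 19 > μ = 1.166667, the bound 7/114 is < 1 and informative.)

P[X ≥ 19] ≤ 7/114 ≈ 0.061404.


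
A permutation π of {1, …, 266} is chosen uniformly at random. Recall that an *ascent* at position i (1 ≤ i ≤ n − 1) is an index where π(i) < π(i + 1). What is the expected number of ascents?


Write X = Σ X_I over i = 1, …, 265, with X_I the indicator of one ascent.
There are 265 indicators.
For each fixed i, the pair (π(i), π(i+1)) is a uniformly random ordered pair of distinct values from {1, …, 266}; by symmetry P[π(i) < π(i+1)] = 1/2.
By linearity: E[X] = 265 · (1/2) = (266 − 1) · (1/2) = 265/2 ≈ 132.500000.

E[X] = 265/2 = 132.500000.


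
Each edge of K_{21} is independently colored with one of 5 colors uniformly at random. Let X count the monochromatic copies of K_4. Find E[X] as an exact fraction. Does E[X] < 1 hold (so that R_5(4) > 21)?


E[X] = C(21, 4) · 5^{1 − 6} = 5985 · 5^{−5} = 5985/3125.
As a reduced fraction: E[X] = 1197/625 ≈ 1.915200.
Is E[X] < 1? NO.
Since E[X] ≥ 1, the first-moment bound is inconclusive at n = 21; it does NOT by itself certify R_5(4) > 21.

E[X] = 1197/625 ≈ 1.915200; E[X] ≥ 1; first-moment method inconclusive here.


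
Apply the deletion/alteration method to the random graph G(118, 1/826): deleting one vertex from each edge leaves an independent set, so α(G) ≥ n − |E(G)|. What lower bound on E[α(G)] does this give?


E[|E(G)|] = C(118, 2)·p = 6903 · (1/826) = 117/14.
E[α(G)] ≥ n − E[|E(G)|] = 118 − 117/14 = 1535/14.
Numerically: ≈ 109.64286.
(This is only a lower bound; the true E[α(G)] may be larger.)

E[α(G)] ≥ 1535/14 ≈ 109.64286.


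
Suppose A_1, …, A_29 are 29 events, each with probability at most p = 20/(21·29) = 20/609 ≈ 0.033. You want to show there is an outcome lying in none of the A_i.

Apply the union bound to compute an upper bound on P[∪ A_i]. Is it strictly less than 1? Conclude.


Union bound: P[∪_{i=1}^{29} A_i] ≤ Σ_i P[A_i] ≤ 29·p = 29·(20/609) = 20/21.
Numerically: 20/21 ≈ 0.952.
Is 20/21 < 1? YES.
Since P[∪ A_i] ≤ 20/21 < 1, the complement has P[∩ A_i^c] ≥ 1 − 20/21 = 1/21 > 0, so some outcome avoids every A_i.

29·p = 20/21 ≈ 0.952; existence CERTIFIED by the union bound.


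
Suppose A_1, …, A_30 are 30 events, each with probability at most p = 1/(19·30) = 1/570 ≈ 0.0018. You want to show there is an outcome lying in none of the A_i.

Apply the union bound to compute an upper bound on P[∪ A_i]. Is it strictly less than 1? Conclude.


Union bound: P[∪_{i=1}^{30} A_i] ≤ Σ_i P[A_i] ≤ 30·p = 30·(1/570) = 1/19.
Numerically: 1/19 ≈ 0.0526.
Is 1/19 < 1? YES.
Since P[∪ A_i] ≤ 1/19 < 1, the complement has P[∩ A_i^c] ≥ 1 − 1/19 = 18/19 > 0, so some outcome avoids every A_i.

30·p = 1/19 ≈ 0.0526; existence CERTIFIED by the union bound.


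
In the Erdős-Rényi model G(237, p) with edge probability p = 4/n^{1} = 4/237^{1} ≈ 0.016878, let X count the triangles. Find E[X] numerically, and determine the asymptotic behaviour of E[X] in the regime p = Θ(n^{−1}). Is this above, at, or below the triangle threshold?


Number of potential triangles: C(237, 3) = 2190670.
Each occurs with probability p³ ≈ (0.016878)³ ≈ 4.8076732e-06.
By linearity: E[X] = C(237, 3)·p³ ≈ 2190670 · 4.8076732e-06 ≈ 10.53203.
Here α = 1, so p = 4/n is exactly at the triangle threshold p ~ 1/n. Asymptotically E[X] → c³/6 = 4³/6 = 32/3 ≈ 10.66667, a bounded constant. In this regime the triangle count is asymptotically Poisson(c³/6).

E[X] ≈ 10.53203; in regime p = Θ(1/n^{1}) E[X] stays bounded (at the triangle threshold p ~ 1/n).


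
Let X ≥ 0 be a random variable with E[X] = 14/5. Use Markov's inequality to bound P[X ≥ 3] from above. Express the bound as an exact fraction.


μ = E[X] = 14/5, a = 3.
Markov: P[X ≥ 3] ≤ μ/a = (14/5)/3 = 14/15.
Numerically: ≈ 0.9333.
(Since a = 3 > μ = 2.8000, the bound 14/15 is < 1 and informative.)

P[X ≥ 3] ≤ 14/15 ≈ 0.9333.


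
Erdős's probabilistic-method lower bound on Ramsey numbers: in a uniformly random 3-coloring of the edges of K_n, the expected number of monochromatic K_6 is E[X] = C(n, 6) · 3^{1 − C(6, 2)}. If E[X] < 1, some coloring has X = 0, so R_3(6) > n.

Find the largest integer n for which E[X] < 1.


We need C(n, 6) · 3^{1 − 15} < 1, i.e. C(n, 6) < 3^{15 − 1} = 4782969.
Check values of n near the boundary:
  n = 39: C(39, 6) = 3262623; 3262623 < 4782969? YES
  n = 40: C(40, 6) = 3838380; 3838380 < 4782969? YES
  n = 41: C(41, 6) = 4496388; 4496388 < 4782969? YES
  n = 42: C(42, 6) = 5245786; 5245786 < 4782969? NO
  n = 43: C(43, 6) = 6096454; 6096454 < 4782969? NO
  n = 44: C(44, 6) = 7059052; 7059052 < 4782969? NO
The largest n with C(n, 6) < 4782969 is n = 41 (where E[X] = 1498796/1594323 ≈ 0.9400830). Hence R_3(6) > 41, i.e. R_3(6) ≥ 42.

Largest n = 41; hence R_3(6) > 41.


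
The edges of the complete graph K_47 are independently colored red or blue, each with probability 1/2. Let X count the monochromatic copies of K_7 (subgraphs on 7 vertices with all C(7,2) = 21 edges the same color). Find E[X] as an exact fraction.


Let X = Σ_S X_S over the C(47, 7) = 62891499 subsets S of size 7, where X_S = 1 if the K_7 on S is monochromatic.
For a fixed S, the K_7 on S has C(7, 2) = 21 edges. P[all 21 edges red] = (1/2)^21, and likewise for blue, so P[monochromatic] = 2·(1/2)^21 = 2^{1 − 21} = 1/1048576.
By linearity: E[X] = C(47, 7) · 2^{1 − 21} = 62891499 · 1/1048576 = 62891499/1048576.
Numerically: E[X] ≈ 59.9780.

E[X] = C(47,7)·2^(1−C(7,2)) = 62891499/1048576 ≈ 59.9780.


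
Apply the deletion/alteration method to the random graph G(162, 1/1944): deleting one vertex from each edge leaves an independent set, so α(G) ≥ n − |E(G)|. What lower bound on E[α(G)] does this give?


E[|E(G)|] = C(162, 2)·p = 13041 · (1/1944) = 161/24.
E[α(G)] ≥ n − E[|E(G)|] = 162 − 161/24 = 3727/24.
Numerically: ≈ 155.291667.
(This is only a lower bound; the true E[α(G)] may be larger.)

E[α(G)] ≥ 3727/24 ≈ 155.291667.


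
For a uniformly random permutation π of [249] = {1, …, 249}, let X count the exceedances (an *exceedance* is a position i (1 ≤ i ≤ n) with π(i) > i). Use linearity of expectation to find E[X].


Write X = Σ_{i=1}^{249} X_i, where X_i = 1_{π(i) > i}.
For each fixed i, π(i) is uniform over {1, …, 249} (marginal of a uniform permutation), so P[π(i) > i] = (n − i)/n. Summing: Σ_{i=1}^{249} (n − i)/n = (0 + 1 + … + 248)/249 = 249(249 − 1)/(2·249) = (249 − 1)/2.
Hence E[X] = Σ_{i=1}^{249} (249 − i)/249 = 124 ≈ 124.0000.

E[X] = 124 = 124.0000.


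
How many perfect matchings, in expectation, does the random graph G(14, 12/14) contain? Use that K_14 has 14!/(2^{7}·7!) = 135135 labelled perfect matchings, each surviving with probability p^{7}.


K_14 has 14!/(2^{7}·7!) = 135135 labelled perfect matchings.
For each such perfect matching H, let X_H = 1 if all 7 edges of H are present in G. Then P[X_H = 1] = p^{7} = (6/7)^{7} = 279936/823543.
By linearity: E[X] = Σ_H E[X_H] = 135135 · p^{7} = 135135 · 279936/823543 = 5404164480/117649.
Numerically: E[X] ≈ 4.59e+04.

E[X] = 135135 · (6/7)^{7} = 5404164480/117649 ≈ 4.59e+04.


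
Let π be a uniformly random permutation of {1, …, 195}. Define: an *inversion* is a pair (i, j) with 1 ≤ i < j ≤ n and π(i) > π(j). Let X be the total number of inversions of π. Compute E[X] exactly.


Write X = Σ X_I over the C(195, 2) = 18915 pairs i < j, with X_I the indicator of one inversion.
There are 18915 indicators.
For each fixed pair i < j, the values π(i) and π(j) are two distinct elements of {1, …, 195} in uniformly random order; by symmetry P[π(i) > π(j)] = 1/2.
By linearity: E[X] = 18915 · (1/2) = C(195, 2) · (1/2) = 18915/2 = 18915/2 ≈ 9457.500.

E[X] = 18915/2 = 9457.500.


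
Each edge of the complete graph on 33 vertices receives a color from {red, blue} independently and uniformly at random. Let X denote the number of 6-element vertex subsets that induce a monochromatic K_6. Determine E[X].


Let X = Σ_S X_S over the C(33, 6) = 1107568 subsets S of size 6, where X_S = 1 if the K_6 on S is monochromatic.
For a fixed S, the K_6 on S has C(6, 2) = 15 edges. P[all 15 edges red] = (1/2)^15, and likewise for blue, so P[monochromatic] = 2·(1/2)^15 = 2^{1 − 15} = 1/16384.
By linearity of expectation: E[X] = C(33, 6) · 2^{1 − 15} = 1107568 · 1/16384 = 69223/1024.
Numerically: E[X] ≈ 67.601.

E[X] = C(33,6)·2^(1−C(6,2)) = 69223/1024 ≈ 67.601.


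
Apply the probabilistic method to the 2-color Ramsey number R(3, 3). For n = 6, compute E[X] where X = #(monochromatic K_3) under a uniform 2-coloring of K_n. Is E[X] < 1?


E[X] = C(6, 3) · 2^{1 − 3} = 20 · 2^{−2} = 20/4.
As a reduced fraction: E[X] = 5 ≈ 5.0000000.
Is E[X] < 1? NO.
Since E[X] ≥ 1, the first-moment bound is inconclusive at n = 6; it does NOT by itself certify R(3, 3) > 6.

E[X] = 5 ≈ 5.0000000; E[X] ≥ 1; first-moment method inconclusive here.


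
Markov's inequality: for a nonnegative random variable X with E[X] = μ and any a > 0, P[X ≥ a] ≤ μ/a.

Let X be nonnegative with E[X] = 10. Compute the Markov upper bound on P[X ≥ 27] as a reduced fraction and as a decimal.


μ = E[X] = 10, a = 27.
Markov: P[X ≥ 27] ≤ μ/a = (10)/27 = 10/27.
Numerically: ≈ 0.37037.
(Since a = 27 > μ = 10.00000, the bound 10/27 is < 1 and informative.)

P[X ≥ 27] ≤ 10/27 ≈ 0.37037.


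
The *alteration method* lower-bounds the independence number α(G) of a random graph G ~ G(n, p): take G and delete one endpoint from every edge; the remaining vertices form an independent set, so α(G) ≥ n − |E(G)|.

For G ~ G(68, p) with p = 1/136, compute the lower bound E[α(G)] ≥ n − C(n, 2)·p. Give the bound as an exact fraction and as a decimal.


E[|E(G)|] = C(68, 2)·p = 2278 · (1/136) = 67/4.
E[α(G)] ≥ n − E[|E(G)|] = 68 − 67/4 = 205/4.
Numerically: ≈ 51.2500.
(This is only a lower bound; the true E[α(G)] may be larger.)

E[α(G)] ≥ 205/4 ≈ 51.2500.


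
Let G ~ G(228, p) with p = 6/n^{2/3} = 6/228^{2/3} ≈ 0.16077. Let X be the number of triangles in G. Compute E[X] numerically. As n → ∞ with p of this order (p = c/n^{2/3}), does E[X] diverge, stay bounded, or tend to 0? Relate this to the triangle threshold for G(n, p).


Number of potential triangles: C(228, 3) = 1949476.
Each occurs with probability p³ ≈ (0.16077)³ ≈ 4.1551247e-03.
By linearity: E[X] = C(228, 3)·p³ ≈ 1949476 · 4.1551247e-03 ≈ 8100.31579.
Since α = 2/3 < 1, p = c/n^{2/3} ≫ 1/n is above the triangle threshold p ~ 1/n. Asymptotically E[X] ~ (c³/6)·n^{3(1−α)} = (6³/6)·n^{1} → ∞; triangles are abundant w.h.p.

E[X] ≈ 8100.31579; in regime p = Θ(1/n^{2/3}) E[X] diverges (above the triangle threshold p ~ 1/n).


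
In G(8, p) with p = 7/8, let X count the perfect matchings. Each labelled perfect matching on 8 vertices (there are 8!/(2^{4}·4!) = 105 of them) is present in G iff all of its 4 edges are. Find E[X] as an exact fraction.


K_8 has 8!/(2^{4}·4!) = 105 labelled perfect matchings.
For each such perfect matching H, let X_H = 1 if all 4 edges of H are present in G. Then P[X_H = 1] = p^{4} = (7/8)^{4} = 2401/4096.
By linearity of expectation: E[X] = Σ_H E[X_H] = 105 · p^{4} = 105 · 2401/4096 = 252105/4096.
Numerically: E[X] ≈ 61.55.

E[X] = 105 · (7/8)^{4} = 252105/4096 ≈ 61.55.


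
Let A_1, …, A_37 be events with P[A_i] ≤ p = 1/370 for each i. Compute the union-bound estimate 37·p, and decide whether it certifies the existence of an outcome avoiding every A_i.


Union bound: P[∪_{i=1}^{37} A_i] ≤ Σ_i P[A_i] ≤ 37·p = 37·(1/370) = 1/10.
Numerically: 1/10 ≈ 0.1000000.
Is 1/10 < 1? YES.
Since P[∪ A_i] ≤ 1/10 < 1, the complement has P[∩ A_i^c] ≥ 1 − 1/10 = 9/10 > 0, so some outcome avoids every A_i.

37·p = 1/10 ≈ 0.1000000; existence CERTIFIED by the union bound.


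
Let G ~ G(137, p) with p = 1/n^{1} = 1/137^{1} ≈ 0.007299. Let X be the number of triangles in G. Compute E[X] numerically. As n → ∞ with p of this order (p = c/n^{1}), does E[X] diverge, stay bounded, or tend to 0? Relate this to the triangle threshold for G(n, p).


Number of potential triangles: C(137, 3) = 419220.
Each occurs with probability p³ ≈ (0.007299)³ ≈ 3.889003e-07.
By linearity: E[X] = C(137, 3)·p³ ≈ 419220 · 3.889003e-07 ≈ 0.1630.
Here α = 1, so p = 1/n is exactly at the triangle threshold p ~ 1/n. Asymptotically E[X] → c³/6 = 1³/6 = 1/6 ≈ 0.1667, a bounded constant. In this regime the triangle count is asymptotically Poisson(c³/6).

E[X] ≈ 0.1630; in regime p = Θ(1/n^{1}) E[X] stays bounded (at the triangle threshold p ~ 1/n).


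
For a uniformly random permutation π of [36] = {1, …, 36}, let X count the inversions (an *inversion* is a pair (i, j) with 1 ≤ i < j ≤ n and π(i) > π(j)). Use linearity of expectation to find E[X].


Write X = Σ X_I over the C(36, 2) = 630 pairs i < j, with X_I the indicator of one inversion.
There are 630 indicators.
For each fixed pair i < j, the values π(i) and π(j) are two distinct elements of {1, …, 36} in uniformly random order; by symmetry P[π(i) > π(j)] = 1/2.
By linearity: E[X] = 630 · (1/2) = C(36, 2) · (1/2) = 630/2 = 315 ≈ 315.0000.

E[X] = 315 = 315.0000.


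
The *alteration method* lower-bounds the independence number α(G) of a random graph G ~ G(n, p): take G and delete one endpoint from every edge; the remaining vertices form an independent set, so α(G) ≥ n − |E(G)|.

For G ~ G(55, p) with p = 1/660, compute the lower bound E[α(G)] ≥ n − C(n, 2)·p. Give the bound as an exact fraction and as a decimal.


E[|E(G)|] = C(55, 2)·p = 1485 · (1/660) = 9/4.
E[α(G)] ≥ n − E[|E(G)|] = 55 − 9/4 = 211/4.
Numerically: ≈ 52.750000.
(This is only a lower bound; the true E[α(G)] may be larger.)

E[α(G)] ≥ 211/4 ≈ 52.750000.


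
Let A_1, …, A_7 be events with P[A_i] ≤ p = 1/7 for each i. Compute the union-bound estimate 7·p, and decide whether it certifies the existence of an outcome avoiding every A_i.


Union bound: P[∪_{i=1}^{7} A_i] ≤ Σ_i P[A_i] ≤ 7·p = 7·(1/7) = 1.
Numerically: 1 ≈ 1.00000.
Is 1 < 1? NO.
Since the bound 1 is ≥ 1, the union bound is uninformative here; it does NOT by itself certify existence.

7·p = 1 ≈ 1.00000; existence NOT certified by the union bound.


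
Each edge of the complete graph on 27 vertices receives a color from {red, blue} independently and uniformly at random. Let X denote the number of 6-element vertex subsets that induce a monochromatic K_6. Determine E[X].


Let X = Σ_S X_S over the C(27, 6) = 296010 subsets S of size 6, where X_S = 1 if the K_6 on S is monochromatic.
For a fixed S, the K_6 on S has C(6, 2) = 15 edges. P[all 15 edges red] = (1/2)^15, and likewise for blue, so P[monochromatic] = 2·(1/2)^15 = 2^{1 − 15} = 1/16384.
By linearity: E[X] = C(27, 6) · 2^{1 − 15} = 296010 · 1/16384 = 148005/8192.
Numerically: E[X] ≈ 18.0670.

E[X] = C(27,6)·2^(1−C(6,2)) = 148005/8192 ≈ 18.0670.


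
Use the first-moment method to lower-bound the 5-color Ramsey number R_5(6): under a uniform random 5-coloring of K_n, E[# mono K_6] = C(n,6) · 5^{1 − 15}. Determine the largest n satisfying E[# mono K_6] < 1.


We need C(n, 6) · 5^{1 − 15} < 1, i.e. C(n, 6) < 5^{15 − 1} = 6103515625.
Check values of n near the boundary:
  n = 129: C(129, 6) = 5688177600; 5688177600 < 6103515625? YES
  n = 130: C(130, 6) = 5963412000; 5963412000 < 6103515625? YES
  n = 131: C(131, 6) = 6249655776; 6249655776 < 6103515625? NO
  n = 132: C(132, 6) = 6547258432; 6547258432 < 6103515625? NO
The largest n with C(n, 6) < 6103515625 is n = 130 (where E[X] = 47707296/48828125 ≈ 0.977). Hence R_5(6) > 130, i.e. R_5(6) ≥ 131.

Largest n = 130; hence R_5(6) > 130.


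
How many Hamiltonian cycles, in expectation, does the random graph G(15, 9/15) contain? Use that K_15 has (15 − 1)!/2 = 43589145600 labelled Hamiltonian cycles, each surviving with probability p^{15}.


K_15 has (15 − 1)!/2 = 43589145600 labelled Hamiltonian cycles.
For each such Hamiltonian cycle H, let X_H = 1 if all 15 edges of H are present in G. Then P[X_H = 1] = p^{15} = (3/5)^{15} = 14348907/30517578125.
By linearity: E[X] = Σ_H E[X_H] = 43589145600 · p^{15} = 43589145600 · 14348907/30517578125 = 25018263856954368/1220703125.
Numerically: E[X] ≈ 2.049e+07.

E[X] = 43589145600 · (3/5)^{15} = 25018263856954368/1220703125 ≈ 2.049e+07.


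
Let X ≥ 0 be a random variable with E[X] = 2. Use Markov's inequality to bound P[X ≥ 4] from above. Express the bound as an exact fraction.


μ = E[X] = 2, a = 4.
Markov: P[X ≥ 4] ≤ μ/a = (2)/4 = 1/2.
Numerically: ≈ 0.500000.
(Since a = 4 > μ = 2.000000, the bound 1/2 is < 1 and informative.)

P[X ≥ 4] ≤ 1/2 ≈ 0.500000.


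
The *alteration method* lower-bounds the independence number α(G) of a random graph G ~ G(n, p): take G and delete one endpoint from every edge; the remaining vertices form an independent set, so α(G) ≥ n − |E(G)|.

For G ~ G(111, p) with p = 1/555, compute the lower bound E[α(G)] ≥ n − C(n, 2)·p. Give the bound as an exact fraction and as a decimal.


E[|E(G)|] = C(111, 2)·p = 6105 · (1/555) = 11.
E[α(G)] ≥ n − E[|E(G)|] = 111 − 11 = 100.
Numerically: ≈ 100.00000.
(This is only a lower bound; the true E[α(G)] may be larger.)

E[α(G)] ≥ 100 ≈ 100.00000.


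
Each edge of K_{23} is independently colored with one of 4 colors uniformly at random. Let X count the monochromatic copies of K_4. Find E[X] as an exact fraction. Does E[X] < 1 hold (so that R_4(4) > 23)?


E[X] = C(23, 4) · 4^{1 − 6} = 8855 · 4^{−5} = 8855/1024.
As a reduced fraction: E[X] = 8855/1024 ≈ 8.6475.
Is E[X] < 1? NO.
Since E[X] ≥ 1, the first-moment bound is inconclusive at n = 23; it does NOT by itself certify R_4(4) > 23.

E[X] = 8855/1024 ≈ 8.6475; E[X] ≥ 1; first-moment method inconclusive here.


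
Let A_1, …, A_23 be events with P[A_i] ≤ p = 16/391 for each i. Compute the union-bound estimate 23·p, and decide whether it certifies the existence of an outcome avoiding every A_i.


Union bound: P[∪_{i=1}^{23} A_i] ≤ Σ_i P[A_i] ≤ 23·p = 23·(16/391) = 16/17.
Numerically: 16/17 ≈ 0.941.
Is 16/17 < 1? YES.
Since P[∪ A_i] ≤ 16/17 < 1, the complement has P[∩ A_i^c] ≥ 1 − 16/17 = 1/17 > 0, so some outcome avoids every A_i.

23·p = 16/17 ≈ 0.941; existence CERTIFIED by the union bound.


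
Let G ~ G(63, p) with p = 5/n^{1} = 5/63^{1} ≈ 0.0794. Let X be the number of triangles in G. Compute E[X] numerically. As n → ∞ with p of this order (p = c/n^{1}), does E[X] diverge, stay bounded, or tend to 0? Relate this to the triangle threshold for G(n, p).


Number of potential triangles: C(63, 3) = 39711.
Each occurs with probability p³ ≈ (0.0794)³ ≈ 4.99906e-04.
By linearity: E[X] = C(63, 3)·p³ ≈ 39711 · 4.99906e-04 ≈ 19.852.
Here α = 1, so p = 5/n is exactly at the triangle threshold p ~ 1/n. Asymptotically E[X] → c³/6 = 5³/6 = 125/6 ≈ 20.833, a bounded constant. In this regime the triangle count is asymptotically Poisson(c³/6).

E[X] ≈ 19.852; in regime p = Θ(1/n^{1}) E[X] stays bounded (at the triangle threshold p ~ 1/n).


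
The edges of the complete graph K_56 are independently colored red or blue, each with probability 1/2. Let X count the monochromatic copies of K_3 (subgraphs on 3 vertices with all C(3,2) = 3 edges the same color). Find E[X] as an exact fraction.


Let X = Σ_S X_S over the C(56, 3) = 27720 subsets S of size 3, where X_S = 1 if the K_3 on S is monochromatic.
For a fixed S, the K_3 on S has C(3, 2) = 3 edges. P[all 3 edges red] = (1/2)^3, and likewise for blue, so P[monochromatic] = 2·(1/2)^3 = 2^{1 − 3} = 1/4.
By linearity of expectation: E[X] = C(56, 3) · 2^{1 − 3} = 27720 · 1/4 = 6930.
Numerically: E[X] ≈ 6930.0000.

E[X] = C(56,3)·2^(1−C(3,2)) = 6930 ≈ 6930.0000.


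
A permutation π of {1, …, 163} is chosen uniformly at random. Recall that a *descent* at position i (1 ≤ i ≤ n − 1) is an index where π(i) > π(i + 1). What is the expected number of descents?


Write X = Σ X_I over i = 1, …, 162, with X_I the indicator of one descent.
There are 162 indicators.
For each fixed i, the pair (π(i), π(i+1)) is a uniformly random ordered pair of distinct values from {1, …, 163}; by symmetry P[π(i) > π(i+1)] = 1/2.
By linearity: E[X] = 162 · (1/2) = (163 − 1) · (1/2) = 81 ≈ 81.00000.

E[X] = 81 = 81.00000.


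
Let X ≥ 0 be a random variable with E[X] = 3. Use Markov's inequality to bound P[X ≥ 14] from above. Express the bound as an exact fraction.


μ = E[X] = 3, a = 14.
Markov: P[X ≥ 14] ≤ μ/a = (3)/14 = 3/14.
Numerically: ≈ 0.2143.
(Since a = 14 > μ = 3.0000, the bound 3/14 is < 1 and informative.)

P[X ≥ 14] ≤ 3/14 ≈ 0.2143.


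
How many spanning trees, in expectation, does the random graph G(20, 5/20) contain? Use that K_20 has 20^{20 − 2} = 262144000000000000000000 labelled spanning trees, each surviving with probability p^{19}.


K_20 has 20^{20 − 2} = 262144000000000000000000 labelled spanning trees.
For each such spanning tree H, let X_H = 1 if all 19 edges of H are present in G. Then P[X_H = 1] = p^{19} = (1/4)^{19} = 1/274877906944.
By linearity of expectation: E[X] = Σ_H E[X_H] = 262144000000000000000000 · p^{19} = 262144000000000000000000 · 1/274877906944 = 3814697265625/4.
Numerically: E[X] ≈ 9.537e+11.

E[X] = 262144000000000000000000 · (1/4)^{19} = 3814697265625/4 ≈ 9.537e+11.


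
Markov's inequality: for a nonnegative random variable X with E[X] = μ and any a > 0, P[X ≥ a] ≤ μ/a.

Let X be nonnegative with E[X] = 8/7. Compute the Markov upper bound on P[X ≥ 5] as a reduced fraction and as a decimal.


μ = E[X] = 8/7, a = 5.
Markov: P[X ≥ 5] ≤ μ/a = (8/7)/5 = 8/35.
Numerically: ≈ 0.229.
(Since a = 5 > μ = 1.143, the bound 8/35 is < 1 and informative.)

P[X ≥ 5] ≤ 8/35 ≈ 0.229.


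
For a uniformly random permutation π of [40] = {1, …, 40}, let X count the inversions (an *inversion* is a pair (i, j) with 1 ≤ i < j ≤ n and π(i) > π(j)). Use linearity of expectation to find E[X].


Write X = Σ X_I over the C(40, 2) = 780 pairs i < j, with X_I the indicator of one inversion.
There are 780 indicators.
For each fixed pair i < j, the values π(i) and π(j) are two distinct elements of {1, …, 40} in uniformly random order; by symmetry P[π(i) > π(j)] = 1/2.
By linearity: E[X] = 780 · (1/2) = C(40, 2) · (1/2) = 780/2 = 390 ≈ 390.000.

E[X] = 390 = 390.000.


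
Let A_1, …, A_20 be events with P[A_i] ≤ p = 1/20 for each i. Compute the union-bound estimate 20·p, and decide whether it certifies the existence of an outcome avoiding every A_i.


Union bound: P[∪_{i=1}^{20} A_i] ≤ Σ_i P[A_i] ≤ 20·p = 20·(1/20) = 1.
Numerically: 1 ≈ 1.000000.
Is 1 < 1? NO.
Since the bound 1 is ≥ 1, the union bound is uninformative here; it does NOT by itself certify existence.

20·p = 1 ≈ 1.000000; existence NOT certified by the union bound.


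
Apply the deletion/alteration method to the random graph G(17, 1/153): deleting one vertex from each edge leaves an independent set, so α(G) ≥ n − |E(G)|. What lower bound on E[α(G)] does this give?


E[|E(G)|] = C(17, 2)·p = 136 · (1/153) = 8/9.
E[α(G)] ≥ n − E[|E(G)|] = 17 − 8/9 = 145/9.
Numerically: ≈ 16.111111.
(This is only a lower bound; the true E[α(G)] may be larger.)

E[α(G)] ≥ 145/9 ≈ 16.111111.


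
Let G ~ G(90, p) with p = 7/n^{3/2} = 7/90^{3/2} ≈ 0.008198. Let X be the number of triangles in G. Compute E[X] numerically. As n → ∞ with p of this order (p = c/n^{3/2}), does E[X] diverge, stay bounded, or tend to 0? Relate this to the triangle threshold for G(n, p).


Number of potential triangles: C(90, 3) = 117480.
Each occurs with probability p³ ≈ (0.008198)³ ≈ 5.510650e-07.
By linearity: E[X] = C(90, 3)·p³ ≈ 117480 · 5.510650e-07 ≈ 0.0647.
Since α = 3/2 > 1, p = c/n^{3/2} = o(1/n) is below the triangle threshold p ~ 1/n. Asymptotically E[X] ~ (c³/6)·n^{3(1−α)} = (7³/6)·n^{-1.5} → 0, so by Markov's inequality G has no triangles w.h.p.

E[X] ≈ 0.0647; in regime p = Θ(1/n^{3/2}) E[X] tends to 0 (below the triangle threshold p ~ 1/n).


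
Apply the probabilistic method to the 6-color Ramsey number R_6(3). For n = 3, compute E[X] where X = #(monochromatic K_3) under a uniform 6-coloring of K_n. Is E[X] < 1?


E[X] = C(3, 3) · 6^{1 − 3} = 1 · 6^{−2} = 1/36.
As a reduced fraction: E[X] = 1/36 ≈ 0.0278.
Is E[X] < 1? YES.
Since E[X] < 1, there exists a 6-coloring of K_{3} with no monochromatic K_3; hence R_6(3) > 3.

E[X] = 1/36 ≈ 0.0278; E[X] < 1, so R_6(3) > 3.


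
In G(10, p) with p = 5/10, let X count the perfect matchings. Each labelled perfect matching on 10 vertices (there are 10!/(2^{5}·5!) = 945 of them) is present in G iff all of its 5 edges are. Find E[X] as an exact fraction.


K_10 has 10!/(2^{5}·5!) = 945 labelled perfect matchings.
For each such perfect matching H, let X_H = 1 if all 5 edges of H are present in G. Then P[X_H = 1] = p^{5} = (1/2)^{5} = 1/32.
Summing the indicators: E[X] = Σ_H E[X_H] = 945 · p^{5} = 945 · 1/32 = 945/32.
Numerically: E[X] ≈ 29.53.

E[X] = 945 · (1/2)^{5} = 945/32 ≈ 29.53.


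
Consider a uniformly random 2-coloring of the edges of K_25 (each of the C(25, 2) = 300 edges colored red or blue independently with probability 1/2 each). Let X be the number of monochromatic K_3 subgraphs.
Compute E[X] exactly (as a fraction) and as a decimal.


Let X = Σ_S X_S over the C(25, 3) = 2300 subsets S of size 3, where X_S = 1 if the K_3 on S is monochromatic.
For a fixed S, the K_3 on S has C(3, 2) = 3 edges. P[all 3 edges red] = (1/2)^3, and likewise for blue, so P[monochromatic] = 2·(1/2)^3 = 2^{1 − 3} = 1/4.
By linearity: E[X] = C(25, 3) · 2^{1 − 3} = 2300 · 1/4 = 575.
Numerically: E[X] ≈ 575.000000.

E[X] = C(25,3)·2^(1−C(3,2)) = 575 ≈ 575.000000.


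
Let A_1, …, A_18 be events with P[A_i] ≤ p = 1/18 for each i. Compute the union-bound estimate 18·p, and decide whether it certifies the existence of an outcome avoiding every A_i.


Union bound: P[∪_{i=1}^{18} A_i] ≤ Σ_i P[A_i] ≤ 18·p = 18·(1/18) = 1.
Numerically: 1 ≈ 1.0000.
Is 1 < 1? NO.
Since the bound 1 is ≥ 1, the union bound is uninformative here; it does NOT by itself certify existence.

18·p = 1 ≈ 1.0000; existence NOT certified by the union bound.


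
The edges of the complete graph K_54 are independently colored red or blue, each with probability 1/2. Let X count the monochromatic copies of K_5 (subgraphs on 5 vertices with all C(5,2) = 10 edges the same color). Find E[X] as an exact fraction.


Let X = Σ_S X_S over the C(54, 5) = 3162510 subsets S of size 5, where X_S = 1 if the K_5 on S is monochromatic.
For a fixed S, the K_5 on S has C(5, 2) = 10 edges. P[all 10 edges red] = (1/2)^10, and likewise for blue, so P[monochromatic] = 2·(1/2)^10 = 2^{1 − 10} = 1/512.
By linearity of expectation: E[X] = C(54, 5) · 2^{1 − 10} = 3162510 · 1/512 = 1581255/256.
Numerically: E[X] ≈ 6176.777344.

E[X] = C(54,5)·2^(1−C(5,2)) = 1581255/256 ≈ 6176.777344.
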